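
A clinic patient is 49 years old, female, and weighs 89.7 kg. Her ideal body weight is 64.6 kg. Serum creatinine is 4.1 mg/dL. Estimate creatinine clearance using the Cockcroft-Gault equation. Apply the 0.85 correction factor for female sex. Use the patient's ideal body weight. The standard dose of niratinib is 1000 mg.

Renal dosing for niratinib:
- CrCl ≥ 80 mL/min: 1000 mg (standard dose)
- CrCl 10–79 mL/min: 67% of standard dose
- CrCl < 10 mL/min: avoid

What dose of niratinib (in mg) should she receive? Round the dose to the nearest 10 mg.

CrCl = (140 − 49) × 64.6 / (72 × 4.1) × 0.85 = 5878.6 / 295.20 × 0.85 ≈ 16.9 mL/min
CrCl ≈ 17 mL/min → bracket 10–79 mL/min.
67% of 1000 mg = 670 mg

670 mg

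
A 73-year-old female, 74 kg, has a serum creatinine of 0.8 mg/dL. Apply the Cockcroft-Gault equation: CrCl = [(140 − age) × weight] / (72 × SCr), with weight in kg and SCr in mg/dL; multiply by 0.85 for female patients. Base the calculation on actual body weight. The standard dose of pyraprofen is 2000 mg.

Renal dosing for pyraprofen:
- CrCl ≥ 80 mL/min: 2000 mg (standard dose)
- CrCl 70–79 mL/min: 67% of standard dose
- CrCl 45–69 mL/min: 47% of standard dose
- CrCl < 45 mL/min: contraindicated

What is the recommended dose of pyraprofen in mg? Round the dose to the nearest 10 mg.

1340 mg

CrCl = (140 − 73) × 74 / (72 × 0.8) × 0.85 = 4958.0 / 57.60 × 0.85 ≈ 73.2 mL/min
CrCl ≈ 73 mL/min → bracket 70–79 mL/min.
67% of 2000 mg = 1340 mg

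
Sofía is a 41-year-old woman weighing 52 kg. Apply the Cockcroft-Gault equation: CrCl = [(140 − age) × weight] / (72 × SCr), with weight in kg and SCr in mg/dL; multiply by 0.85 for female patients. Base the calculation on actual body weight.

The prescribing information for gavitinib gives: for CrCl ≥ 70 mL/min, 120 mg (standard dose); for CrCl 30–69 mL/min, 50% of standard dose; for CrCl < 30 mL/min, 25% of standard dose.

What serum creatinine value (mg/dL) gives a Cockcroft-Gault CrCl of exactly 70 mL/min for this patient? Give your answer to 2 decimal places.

Standard dose requires CrCl ≥ 70 mL/min.
Set (140 − 41) × 52 × 0.85 / (72 × SCr) = 70
SCr = (140 − 41) × 52 × 0.85 / (72 × 70) = 0.868 mg/dL

0.87 mg/dL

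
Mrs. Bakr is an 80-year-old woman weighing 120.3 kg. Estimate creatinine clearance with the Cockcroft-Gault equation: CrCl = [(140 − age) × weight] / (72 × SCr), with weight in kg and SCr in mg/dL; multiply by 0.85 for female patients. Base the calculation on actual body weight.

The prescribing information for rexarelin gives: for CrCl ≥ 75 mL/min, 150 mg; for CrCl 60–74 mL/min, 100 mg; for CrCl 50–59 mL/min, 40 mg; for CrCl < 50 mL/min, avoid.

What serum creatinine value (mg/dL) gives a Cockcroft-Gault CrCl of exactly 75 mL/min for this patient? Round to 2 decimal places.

Standard dose requires CrCl ≥ 75 mL/min.
Set (140 − 80) × 120.3 × 0.85 / (72 × SCr) = 75
SCr = (140 − 80) × 120.3 × 0.85 / (72 × 75) = 1.136 mg/dL

1.14 mg/dL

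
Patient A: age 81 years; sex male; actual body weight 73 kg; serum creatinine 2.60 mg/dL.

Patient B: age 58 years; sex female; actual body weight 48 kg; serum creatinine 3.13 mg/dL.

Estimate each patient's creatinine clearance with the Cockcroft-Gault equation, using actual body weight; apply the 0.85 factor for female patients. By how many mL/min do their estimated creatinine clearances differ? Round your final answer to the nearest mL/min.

8 mL/min

Patient A: CrCl = (140 − 81) × 73 / (72 × 2.6) = 4307.0 / 187.20 ≈ 23.0 mL/min
Patient B: CrCl = (140 − 58) × 48 / (72 × 3.13) × 0.85 = 3936.0 / 225.36 × 0.85 ≈ 14.8 mL/min
|23.0 − 14.8| = 8.2 mL/min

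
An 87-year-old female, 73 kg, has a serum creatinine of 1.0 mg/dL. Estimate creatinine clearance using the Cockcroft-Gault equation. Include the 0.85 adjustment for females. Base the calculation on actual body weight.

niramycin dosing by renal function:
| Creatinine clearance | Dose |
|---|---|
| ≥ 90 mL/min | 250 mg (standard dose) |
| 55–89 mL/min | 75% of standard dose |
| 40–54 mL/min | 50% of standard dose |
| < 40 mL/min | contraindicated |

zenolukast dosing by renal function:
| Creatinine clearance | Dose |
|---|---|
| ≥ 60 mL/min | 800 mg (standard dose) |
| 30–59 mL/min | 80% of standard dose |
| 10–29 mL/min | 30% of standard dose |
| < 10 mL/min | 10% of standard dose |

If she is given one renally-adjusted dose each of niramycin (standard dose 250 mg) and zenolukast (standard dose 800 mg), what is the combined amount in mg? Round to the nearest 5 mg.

CrCl = (140 − 87) × 73 / (72 × 1) × 0.85 = 3869.0 / 72.00 × 0.85 ≈ 45.7 mL/min
CrCl ≈ 46 mL/min.
niramycin: 40–54 mL/min → 50% of 250 mg = 125 mg.
zenolukast: 30–59 mL/min → 80% of 800 mg = 640 mg.
Total = 125 + 640 = 765 mg.

765 mg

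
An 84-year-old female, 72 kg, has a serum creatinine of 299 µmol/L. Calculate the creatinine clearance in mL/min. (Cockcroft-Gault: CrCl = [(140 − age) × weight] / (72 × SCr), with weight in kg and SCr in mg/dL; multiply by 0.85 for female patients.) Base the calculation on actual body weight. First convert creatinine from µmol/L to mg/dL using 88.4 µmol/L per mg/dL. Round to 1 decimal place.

14.1 mL/min

SCr = 299 / 88.4 = 3.382 mg/dL
CrCl = (140 − 84) × 72 / (72 × 3.382) × 0.85 = 4032.0 / 243.50 × 0.85 ≈ 14.1 mL/min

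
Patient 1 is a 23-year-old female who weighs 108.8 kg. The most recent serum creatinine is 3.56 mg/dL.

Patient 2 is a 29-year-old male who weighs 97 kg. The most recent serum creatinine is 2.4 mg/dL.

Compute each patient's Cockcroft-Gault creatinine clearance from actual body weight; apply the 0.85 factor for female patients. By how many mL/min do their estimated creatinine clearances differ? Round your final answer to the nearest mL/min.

Patient 1: CrCl = (140 − 23) × 108.8 / (72 × 3.56) × 0.85 = 12729.6 / 256.32 × 0.85 ≈ 42.2 mL/min
Patient 2: CrCl = (140 − 29) × 97 / (72 × 2.4) = 10767.0 / 172.80 ≈ 62.3 mL/min
|42.2 − 62.3| = 20.1 mL/min

20 mL/min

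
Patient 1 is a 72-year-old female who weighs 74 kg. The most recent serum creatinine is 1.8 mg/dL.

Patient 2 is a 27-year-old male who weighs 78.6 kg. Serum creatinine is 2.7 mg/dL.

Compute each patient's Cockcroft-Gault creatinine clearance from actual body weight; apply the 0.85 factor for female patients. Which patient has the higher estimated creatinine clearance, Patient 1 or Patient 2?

Patient 2

Patient 1: CrCl = (140 − 72) × 74 / (72 × 1.8) × 0.85 = 5032.0 / 129.60 × 0.85 ≈ 33.0 mL/min
Patient 2: CrCl = (140 − 27) × 78.6 / (72 × 2.7) = 8881.8 / 194.40 ≈ 45.7 mL/min
33.0 vs 45.7 mL/min → Patient 2 is higher.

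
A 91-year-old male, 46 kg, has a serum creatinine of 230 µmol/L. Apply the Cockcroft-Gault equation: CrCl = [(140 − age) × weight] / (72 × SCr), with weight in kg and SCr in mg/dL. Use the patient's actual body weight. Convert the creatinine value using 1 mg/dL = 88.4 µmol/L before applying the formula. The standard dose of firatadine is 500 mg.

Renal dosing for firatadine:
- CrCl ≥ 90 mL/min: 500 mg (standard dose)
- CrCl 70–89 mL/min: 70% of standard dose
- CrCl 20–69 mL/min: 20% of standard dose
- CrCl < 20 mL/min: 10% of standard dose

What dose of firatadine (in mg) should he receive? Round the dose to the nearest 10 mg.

SCr = 230 / 88.4 = 2.602 mg/dL
CrCl = (140 − 91) × 46 / (72 × 2.602) = 2254.0 / 187.34 ≈ 12.0 mL/min
CrCl ≈ 12 mL/min → bracket < 20 mL/min.
10% of 500 mg = 50 mg

50 mg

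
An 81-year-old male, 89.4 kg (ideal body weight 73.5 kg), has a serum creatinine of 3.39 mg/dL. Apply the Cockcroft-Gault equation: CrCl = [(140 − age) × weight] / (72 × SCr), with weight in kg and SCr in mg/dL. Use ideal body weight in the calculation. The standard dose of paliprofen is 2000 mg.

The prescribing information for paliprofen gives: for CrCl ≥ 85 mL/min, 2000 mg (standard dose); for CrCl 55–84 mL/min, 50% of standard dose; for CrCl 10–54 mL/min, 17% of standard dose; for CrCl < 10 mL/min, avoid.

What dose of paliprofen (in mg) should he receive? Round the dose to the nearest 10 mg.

340 mg

CrCl = (140 − 81) × 73.5 / (72 × 3.39) = 4336.5 / 244.08 ≈ 17.8 mL/min
CrCl ≈ 18 mL/min → bracket 10–54 mL/min.
17% of 2000 mg = 340 mg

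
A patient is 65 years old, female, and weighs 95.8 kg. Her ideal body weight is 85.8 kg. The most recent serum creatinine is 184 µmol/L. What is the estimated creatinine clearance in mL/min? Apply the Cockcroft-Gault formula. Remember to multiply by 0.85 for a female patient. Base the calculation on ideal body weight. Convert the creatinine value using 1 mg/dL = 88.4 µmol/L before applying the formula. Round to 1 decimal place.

36.5 mL/min

SCr = 184 / 88.4 = 2.081 mg/dL
CrCl = (140 − 65) × 85.8 / (72 × 2.081) × 0.85 = 6435.0 / 149.83 × 0.85 ≈ 36.5 mL/min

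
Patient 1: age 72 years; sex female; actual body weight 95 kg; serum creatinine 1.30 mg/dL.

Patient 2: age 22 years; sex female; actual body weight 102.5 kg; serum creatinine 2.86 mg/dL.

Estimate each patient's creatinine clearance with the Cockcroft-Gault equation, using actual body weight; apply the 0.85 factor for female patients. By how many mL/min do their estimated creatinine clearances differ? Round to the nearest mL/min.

9 mL/min

Patient 1: CrCl = (140 − 72) × 95 / (72 × 1.3) × 0.85 = 6460.0 / 93.60 × 0.85 ≈ 58.7 mL/min
Patient 2: CrCl = (140 − 22) × 102.5 / (72 × 2.86) × 0.85 = 12095.0 / 205.92 × 0.85 ≈ 49.9 mL/min
|58.7 − 49.9| = 8.8 mL/min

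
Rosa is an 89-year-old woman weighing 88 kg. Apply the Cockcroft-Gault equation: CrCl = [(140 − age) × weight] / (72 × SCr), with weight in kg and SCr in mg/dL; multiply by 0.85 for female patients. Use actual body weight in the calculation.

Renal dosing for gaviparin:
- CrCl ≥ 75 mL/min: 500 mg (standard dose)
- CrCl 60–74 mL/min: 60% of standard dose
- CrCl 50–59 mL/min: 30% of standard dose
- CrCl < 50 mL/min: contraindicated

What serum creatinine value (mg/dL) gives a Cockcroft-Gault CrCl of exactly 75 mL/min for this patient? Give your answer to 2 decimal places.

Standard dose requires CrCl ≥ 75 mL/min.
Set (140 − 89) × 88 × 0.85 / (72 × SCr) = 75
SCr = (140 − 89) × 88 × 0.85 / (72 × 75) = 0.706 mg/dL

0.71 mg/dL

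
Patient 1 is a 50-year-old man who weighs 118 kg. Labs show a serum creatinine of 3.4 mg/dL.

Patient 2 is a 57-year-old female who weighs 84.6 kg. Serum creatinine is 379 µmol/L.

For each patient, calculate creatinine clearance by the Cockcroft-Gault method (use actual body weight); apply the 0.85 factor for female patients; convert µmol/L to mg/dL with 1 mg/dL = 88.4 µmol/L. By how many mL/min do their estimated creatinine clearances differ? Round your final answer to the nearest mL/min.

Patient 1: CrCl = (140 − 50) × 118 / (72 × 3.4) = 10620.0 / 244.80 ≈ 43.4 mL/min
Patient 2: SCr = 379 / 88.4 = 4.287 mg/dL
Patient 2: CrCl = (140 − 57) × 84.6 / (72 × 4.287) × 0.85 = 7021.8 / 308.66 × 0.85 ≈ 19.3 mL/min
|43.4 − 19.3| = 24.1 mL/min

24 mL/min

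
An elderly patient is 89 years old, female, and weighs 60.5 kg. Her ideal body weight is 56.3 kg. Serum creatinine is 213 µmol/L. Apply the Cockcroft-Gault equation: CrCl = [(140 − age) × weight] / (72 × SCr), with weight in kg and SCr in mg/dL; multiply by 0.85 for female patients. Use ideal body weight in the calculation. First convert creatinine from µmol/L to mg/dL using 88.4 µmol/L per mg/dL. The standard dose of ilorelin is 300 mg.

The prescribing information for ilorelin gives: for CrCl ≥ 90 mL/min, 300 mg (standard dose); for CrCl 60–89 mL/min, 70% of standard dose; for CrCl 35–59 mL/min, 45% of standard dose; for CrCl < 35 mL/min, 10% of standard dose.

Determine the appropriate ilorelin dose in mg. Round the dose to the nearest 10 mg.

30 mg

SCr = 213 / 88.4 = 2.41 mg/dL
CrCl = (140 − 89) × 56.3 / (72 × 2.41) × 0.85 = 2871.3 / 173.52 × 0.85 ≈ 14.1 mL/min
CrCl ≈ 14 mL/min → bracket < 35 mL/min.
10% of 300 mg = 30 mg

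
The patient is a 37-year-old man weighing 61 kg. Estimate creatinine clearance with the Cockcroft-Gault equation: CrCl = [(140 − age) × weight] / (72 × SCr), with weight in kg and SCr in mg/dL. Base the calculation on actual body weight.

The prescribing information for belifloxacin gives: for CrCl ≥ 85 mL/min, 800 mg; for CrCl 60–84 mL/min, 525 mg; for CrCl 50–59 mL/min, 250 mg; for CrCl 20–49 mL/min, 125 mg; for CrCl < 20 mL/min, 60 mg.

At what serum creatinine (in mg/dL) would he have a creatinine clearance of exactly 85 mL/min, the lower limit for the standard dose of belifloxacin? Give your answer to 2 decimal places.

Standard dose requires CrCl ≥ 85 mL/min.
Set (140 − 37) × 61 / (72 × SCr) = 85
SCr = (140 − 37) × 61 / (72 × 85) = 1.027 mg/dL

1.03 mg/dL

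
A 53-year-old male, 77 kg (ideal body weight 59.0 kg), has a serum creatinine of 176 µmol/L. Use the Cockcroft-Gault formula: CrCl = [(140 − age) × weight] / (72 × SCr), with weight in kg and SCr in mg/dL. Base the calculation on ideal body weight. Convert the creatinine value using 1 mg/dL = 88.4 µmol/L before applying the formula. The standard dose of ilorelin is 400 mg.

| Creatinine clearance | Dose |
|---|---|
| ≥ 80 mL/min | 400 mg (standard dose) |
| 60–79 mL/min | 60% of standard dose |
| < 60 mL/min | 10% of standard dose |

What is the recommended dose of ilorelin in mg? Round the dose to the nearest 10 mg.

SCr = 176 / 88.4 = 1.991 mg/dL
CrCl = (140 − 53) × 59 / (72 × 1.991) = 5133.0 / 143.35 ≈ 35.8 mL/min
CrCl ≈ 36 mL/min → bracket < 60 mL/min.
10% of 400 mg = 40 mg

40 mg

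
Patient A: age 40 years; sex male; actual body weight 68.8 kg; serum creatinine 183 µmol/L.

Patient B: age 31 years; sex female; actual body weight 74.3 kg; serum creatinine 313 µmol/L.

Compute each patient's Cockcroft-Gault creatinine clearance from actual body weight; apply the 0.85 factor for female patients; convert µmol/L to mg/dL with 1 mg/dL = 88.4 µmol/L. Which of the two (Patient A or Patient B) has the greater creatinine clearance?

Patient A

Patient A: SCr = 183 / 88.4 = 2.07 mg/dL
Patient A: CrCl = (140 − 40) × 68.8 / (72 × 2.07) = 6880.0 / 149.04 ≈ 46.2 mL/min
Patient B: SCr = 313 / 88.4 = 3.541 mg/dL
Patient B: CrCl = (140 − 31) × 74.3 / (72 × 3.541) × 0.85 = 8098.7 / 254.95 × 0.85 ≈ 27.0 mL/min
46.2 vs 27.0 mL/min → Patient A is higher.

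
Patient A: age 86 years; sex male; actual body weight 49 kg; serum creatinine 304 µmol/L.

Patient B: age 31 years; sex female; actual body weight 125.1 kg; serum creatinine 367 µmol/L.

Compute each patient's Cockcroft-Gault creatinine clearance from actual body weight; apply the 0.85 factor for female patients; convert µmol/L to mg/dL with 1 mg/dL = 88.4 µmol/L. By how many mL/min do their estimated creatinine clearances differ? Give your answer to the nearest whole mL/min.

Patient A: SCr = 304 / 88.4 = 3.439 mg/dL
Patient A: CrCl = (140 − 86) × 49 / (72 × 3.439) = 2646.0 / 247.61 ≈ 10.7 mL/min
Patient B: SCr = 367 / 88.4 = 4.152 mg/dL
Patient B: CrCl = (140 − 31) × 125.1 / (72 × 4.152) × 0.85 = 13635.9 / 298.94 × 0.85 ≈ 38.8 mL/min
|10.7 − 38.8| = 28.1 mL/min

28 mL/min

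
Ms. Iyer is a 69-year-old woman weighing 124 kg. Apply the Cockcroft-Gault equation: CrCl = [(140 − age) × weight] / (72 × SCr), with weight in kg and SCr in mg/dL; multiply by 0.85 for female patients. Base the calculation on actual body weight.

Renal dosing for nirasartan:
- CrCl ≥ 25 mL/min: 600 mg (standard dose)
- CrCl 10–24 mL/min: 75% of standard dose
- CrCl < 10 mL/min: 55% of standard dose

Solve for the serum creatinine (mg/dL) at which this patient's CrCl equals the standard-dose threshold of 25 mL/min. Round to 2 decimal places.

4.16 mg/dL

Standard dose requires CrCl ≥ 25 mL/min.
Set (140 − 69) × 124 × 0.85 / (72 × SCr) = 25
SCr = (140 − 69) × 124 × 0.85 / (72 × 25) = 4.157 mg/dL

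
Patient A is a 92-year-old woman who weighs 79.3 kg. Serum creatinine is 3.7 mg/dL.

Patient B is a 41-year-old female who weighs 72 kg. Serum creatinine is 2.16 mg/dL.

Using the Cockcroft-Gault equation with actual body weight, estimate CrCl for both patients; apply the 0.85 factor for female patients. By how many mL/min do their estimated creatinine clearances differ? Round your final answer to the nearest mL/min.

Patient A: CrCl = (140 − 92) × 79.3 / (72 × 3.7) × 0.85 = 3806.4 / 266.40 × 0.85 ≈ 12.1 mL/min
Patient B: CrCl = (140 − 41) × 72 / (72 × 2.16) × 0.85 = 7128.0 / 155.52 × 0.85 ≈ 39.0 mL/min
|12.1 − 39.0| = 26.9 mL/min

27 mL/min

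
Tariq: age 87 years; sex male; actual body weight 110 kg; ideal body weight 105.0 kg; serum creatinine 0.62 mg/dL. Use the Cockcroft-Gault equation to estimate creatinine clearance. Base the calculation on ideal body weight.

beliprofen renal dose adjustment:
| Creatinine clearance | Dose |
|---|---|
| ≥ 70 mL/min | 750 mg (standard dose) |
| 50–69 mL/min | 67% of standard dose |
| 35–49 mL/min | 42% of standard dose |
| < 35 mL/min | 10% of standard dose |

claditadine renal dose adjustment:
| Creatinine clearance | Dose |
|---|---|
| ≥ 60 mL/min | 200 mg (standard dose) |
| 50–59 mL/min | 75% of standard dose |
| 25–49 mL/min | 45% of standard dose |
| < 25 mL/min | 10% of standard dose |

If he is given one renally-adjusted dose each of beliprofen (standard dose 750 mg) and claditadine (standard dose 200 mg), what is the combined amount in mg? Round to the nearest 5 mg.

CrCl = (140 − 87) × 105 / (72 × 0.62) = 5565.0 / 44.64 ≈ 124.7 mL/min
CrCl ≈ 125 mL/min.
beliprofen: ≥ 70 mL/min → 100% of 750 mg = 750 mg.
claditadine: ≥ 60 mL/min → 100% of 200 mg = 200 mg.
Total = 750 + 200 = 950 mg.

950 mg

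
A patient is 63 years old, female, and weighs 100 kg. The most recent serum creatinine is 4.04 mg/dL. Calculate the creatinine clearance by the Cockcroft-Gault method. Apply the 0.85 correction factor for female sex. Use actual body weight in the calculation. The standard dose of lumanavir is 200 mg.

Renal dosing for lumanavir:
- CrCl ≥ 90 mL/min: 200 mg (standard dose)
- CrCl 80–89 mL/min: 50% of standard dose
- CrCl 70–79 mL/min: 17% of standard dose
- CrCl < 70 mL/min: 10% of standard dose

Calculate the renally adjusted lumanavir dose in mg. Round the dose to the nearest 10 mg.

CrCl = (140 − 63) × 100 / (72 × 4.04) × 0.85 = 7700.0 / 290.88 × 0.85 ≈ 22.5 mL/min
CrCl ≈ 23 mL/min → bracket < 70 mL/min.
10% of 200 mg = 20 mg

20 mg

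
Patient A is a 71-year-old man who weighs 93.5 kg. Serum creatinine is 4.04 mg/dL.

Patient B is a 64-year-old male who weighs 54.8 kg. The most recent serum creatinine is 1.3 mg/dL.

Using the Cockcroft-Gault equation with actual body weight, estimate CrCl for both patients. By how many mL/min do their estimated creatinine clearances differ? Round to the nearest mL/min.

22 mL/min

Patient A: CrCl = (140 − 71) × 93.5 / (72 × 4.04) = 6451.5 / 290.88 ≈ 22.2 mL/min
Patient B: CrCl = (140 − 64) × 54.8 / (72 × 1.3) = 4164.8 / 93.60 ≈ 44.5 mL/min
|22.2 − 44.5| = 22.3 mL/min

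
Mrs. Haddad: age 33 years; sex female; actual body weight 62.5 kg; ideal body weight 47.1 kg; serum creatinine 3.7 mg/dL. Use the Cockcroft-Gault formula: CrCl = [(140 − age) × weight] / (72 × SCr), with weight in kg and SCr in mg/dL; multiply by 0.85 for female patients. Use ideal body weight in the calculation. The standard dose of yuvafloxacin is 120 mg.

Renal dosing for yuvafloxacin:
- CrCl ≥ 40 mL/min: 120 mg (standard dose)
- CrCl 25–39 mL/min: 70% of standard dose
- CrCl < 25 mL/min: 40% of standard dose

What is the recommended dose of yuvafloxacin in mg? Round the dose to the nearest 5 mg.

CrCl = (140 − 33) × 47.1 / (72 × 3.7) × 0.85 = 5039.7 / 266.40 × 0.85 ≈ 16.1 mL/min
CrCl ≈ 16 mL/min → bracket < 25 mL/min.
40% of 120 mg = 48 mg → 50 mg

50 mg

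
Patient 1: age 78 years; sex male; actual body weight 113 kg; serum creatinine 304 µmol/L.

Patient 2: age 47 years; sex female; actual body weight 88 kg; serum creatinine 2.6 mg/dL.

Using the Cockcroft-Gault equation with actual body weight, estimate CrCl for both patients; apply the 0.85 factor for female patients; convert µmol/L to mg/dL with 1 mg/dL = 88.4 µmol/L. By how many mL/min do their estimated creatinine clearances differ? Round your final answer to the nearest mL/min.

9 mL/min

Patient 1: SCr = 304 / 88.4 = 3.439 mg/dL
Patient 1: CrCl = (140 − 78) × 113 / (72 × 3.439) = 7006.0 / 247.61 ≈ 28.3 mL/min
Patient 2: CrCl = (140 − 47) × 88 / (72 × 2.6) × 0.85 = 8184.0 / 187.20 × 0.85 ≈ 37.2 mL/min
|28.3 − 37.2| = 8.9 mL/min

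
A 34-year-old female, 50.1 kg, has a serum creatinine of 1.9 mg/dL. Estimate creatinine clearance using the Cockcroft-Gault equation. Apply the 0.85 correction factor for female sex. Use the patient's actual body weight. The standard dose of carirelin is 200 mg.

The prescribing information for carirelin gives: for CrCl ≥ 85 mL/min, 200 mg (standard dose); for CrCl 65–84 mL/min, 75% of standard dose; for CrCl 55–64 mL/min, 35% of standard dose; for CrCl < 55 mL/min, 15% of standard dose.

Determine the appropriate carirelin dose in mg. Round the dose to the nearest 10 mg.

CrCl = (140 − 34) × 50.1 / (72 × 1.9) × 0.85 = 5310.6 / 136.80 × 0.85 ≈ 33.0 mL/min
CrCl ≈ 33 mL/min → bracket < 55 mL/min.
15% of 200 mg = 30 mg

30 mg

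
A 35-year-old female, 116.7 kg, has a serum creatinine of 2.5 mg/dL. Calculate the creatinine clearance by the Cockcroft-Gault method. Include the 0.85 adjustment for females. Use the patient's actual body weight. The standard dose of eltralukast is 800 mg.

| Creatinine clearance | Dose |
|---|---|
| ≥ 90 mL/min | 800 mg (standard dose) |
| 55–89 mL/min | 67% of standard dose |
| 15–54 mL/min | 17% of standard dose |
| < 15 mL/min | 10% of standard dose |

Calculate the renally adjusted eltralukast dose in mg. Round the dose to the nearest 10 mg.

CrCl = (140 − 35) × 116.7 / (72 × 2.5) × 0.85 = 12253.5 / 180.00 × 0.85 ≈ 57.9 mL/min
CrCl ≈ 58 mL/min → bracket 55–89 mL/min.
67% of 800 mg = 536 mg → 540 mg

540 mg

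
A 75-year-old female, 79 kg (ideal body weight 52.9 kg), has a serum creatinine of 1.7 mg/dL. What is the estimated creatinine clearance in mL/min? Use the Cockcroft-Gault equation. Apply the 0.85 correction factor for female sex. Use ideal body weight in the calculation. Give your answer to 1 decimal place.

CrCl = (140 − 75) × 52.9 / (72 × 1.7) × 0.85 = 3438.5 / 122.40 × 0.85 ≈ 23.9 mL/min

23.9 mL/min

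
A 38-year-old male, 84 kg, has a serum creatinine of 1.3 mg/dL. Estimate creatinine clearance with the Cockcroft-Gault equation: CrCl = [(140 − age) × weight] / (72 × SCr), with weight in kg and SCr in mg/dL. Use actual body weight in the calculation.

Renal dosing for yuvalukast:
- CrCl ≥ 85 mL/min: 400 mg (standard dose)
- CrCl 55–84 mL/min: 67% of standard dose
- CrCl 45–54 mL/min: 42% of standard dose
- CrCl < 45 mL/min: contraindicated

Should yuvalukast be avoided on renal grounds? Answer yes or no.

CrCl = (140 − 38) × 84 / (72 × 1.3) = 8568.0 / 93.60 ≈ 91.5 mL/min
CrCl ≈ 92 mL/min, which is ≥ 45 mL/min.

no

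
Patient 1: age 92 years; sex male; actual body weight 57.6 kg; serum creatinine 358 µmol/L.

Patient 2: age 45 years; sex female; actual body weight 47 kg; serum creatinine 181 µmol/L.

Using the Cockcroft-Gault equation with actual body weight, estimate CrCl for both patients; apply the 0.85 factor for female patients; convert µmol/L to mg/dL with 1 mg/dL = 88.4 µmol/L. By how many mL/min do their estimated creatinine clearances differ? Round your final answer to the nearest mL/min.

Patient 1: SCr = 358 / 88.4 = 4.05 mg/dL
Patient 1: CrCl = (140 − 92) × 57.6 / (72 × 4.05) = 2764.8 / 291.60 ≈ 9.5 mL/min
Patient 2: SCr = 181 / 88.4 = 2.048 mg/dL
Patient 2: CrCl = (140 − 45) × 47 / (72 × 2.048) × 0.85 = 4465.0 / 147.46 × 0.85 ≈ 25.7 mL/min
|9.5 − 25.7| = 16.2 mL/min

16 mL/min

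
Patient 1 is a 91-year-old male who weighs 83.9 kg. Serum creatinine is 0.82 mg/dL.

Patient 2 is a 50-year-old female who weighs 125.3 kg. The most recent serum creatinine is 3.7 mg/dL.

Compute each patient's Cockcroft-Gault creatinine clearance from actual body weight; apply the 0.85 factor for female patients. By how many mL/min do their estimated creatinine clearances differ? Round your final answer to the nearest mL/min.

Patient 1: CrCl = (140 − 91) × 83.9 / (72 × 0.82) = 4111.1 / 59.04 ≈ 69.6 mL/min
Patient 2: CrCl = (140 − 50) × 125.3 / (72 × 3.7) × 0.85 = 11277.0 / 266.40 × 0.85 ≈ 36.0 mL/min
|69.6 − 36.0| = 33.6 mL/min

34 mL/min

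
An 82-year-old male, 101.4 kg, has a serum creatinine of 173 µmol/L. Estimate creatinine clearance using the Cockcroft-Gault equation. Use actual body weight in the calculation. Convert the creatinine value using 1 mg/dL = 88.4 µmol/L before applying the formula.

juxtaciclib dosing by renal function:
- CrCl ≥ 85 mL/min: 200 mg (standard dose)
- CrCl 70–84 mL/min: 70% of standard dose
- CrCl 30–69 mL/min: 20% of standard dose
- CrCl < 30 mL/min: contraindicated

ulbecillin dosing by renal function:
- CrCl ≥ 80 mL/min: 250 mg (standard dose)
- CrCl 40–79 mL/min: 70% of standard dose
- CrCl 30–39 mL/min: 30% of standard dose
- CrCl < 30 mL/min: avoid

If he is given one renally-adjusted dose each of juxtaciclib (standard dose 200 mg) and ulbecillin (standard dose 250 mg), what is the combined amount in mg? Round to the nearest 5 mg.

215 mg

SCr = 173 / 88.4 = 1.957 mg/dL
CrCl = (140 − 82) × 101.4 / (72 × 1.957) = 5881.2 / 140.90 ≈ 41.7 mL/min
CrCl ≈ 42 mL/min.
juxtaciclib: 30–69 mL/min → 20% of 200 mg = 40 mg.
ulbecillin: 40–79 mL/min → 70% of 250 mg = 175 mg.
Total = 40 + 175 = 215 mg.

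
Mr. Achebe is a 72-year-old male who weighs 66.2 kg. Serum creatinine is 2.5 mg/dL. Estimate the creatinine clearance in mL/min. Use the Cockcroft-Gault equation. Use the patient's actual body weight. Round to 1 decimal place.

25.0 mL/min

CrCl = (140 − 72) × 66.2 / (72 × 2.5) = 4501.6 / 180.00 ≈ 25.0 mL/min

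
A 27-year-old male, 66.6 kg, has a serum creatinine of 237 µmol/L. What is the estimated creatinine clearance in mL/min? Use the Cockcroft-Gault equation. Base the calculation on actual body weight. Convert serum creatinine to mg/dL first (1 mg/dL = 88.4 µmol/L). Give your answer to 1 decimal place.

39.0 mL/min

SCr = 237 / 88.4 = 2.681 mg/dL
CrCl = (140 − 27) × 66.6 / (72 × 2.681) = 7525.8 / 193.03 ≈ 39.0 mL/min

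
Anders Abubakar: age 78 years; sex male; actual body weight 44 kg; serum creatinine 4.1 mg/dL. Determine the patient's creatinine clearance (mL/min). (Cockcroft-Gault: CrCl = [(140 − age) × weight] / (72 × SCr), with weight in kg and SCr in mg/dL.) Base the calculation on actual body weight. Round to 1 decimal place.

9.2 mL/min

CrCl = (140 − 78) × 44 / (72 × 4.1) = 2728.0 / 295.20 ≈ 9.2 mL/min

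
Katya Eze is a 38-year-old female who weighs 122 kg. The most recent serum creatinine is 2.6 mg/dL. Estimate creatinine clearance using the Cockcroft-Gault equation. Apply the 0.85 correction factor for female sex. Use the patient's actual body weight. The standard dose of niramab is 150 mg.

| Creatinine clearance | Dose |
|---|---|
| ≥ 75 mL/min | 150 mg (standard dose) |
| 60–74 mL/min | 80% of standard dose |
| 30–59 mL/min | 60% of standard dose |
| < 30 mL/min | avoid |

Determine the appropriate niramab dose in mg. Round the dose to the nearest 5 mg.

CrCl = (140 − 38) × 122 / (72 × 2.6) × 0.85 = 12444.0 / 187.20 × 0.85 ≈ 56.5 mL/min
CrCl ≈ 57 mL/min → bracket 30–59 mL/min.
60% of 150 mg = 90 mg

90 mg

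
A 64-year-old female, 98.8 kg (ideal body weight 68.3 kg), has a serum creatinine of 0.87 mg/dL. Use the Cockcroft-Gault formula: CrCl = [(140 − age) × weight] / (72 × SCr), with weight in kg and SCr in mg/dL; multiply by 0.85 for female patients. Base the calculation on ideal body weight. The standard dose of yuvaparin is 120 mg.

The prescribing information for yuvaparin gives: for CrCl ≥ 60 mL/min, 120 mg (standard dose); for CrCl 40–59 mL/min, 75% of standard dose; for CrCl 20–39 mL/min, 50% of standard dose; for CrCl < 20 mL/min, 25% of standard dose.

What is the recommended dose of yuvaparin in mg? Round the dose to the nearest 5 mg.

120 mg

CrCl = (140 − 64) × 68.3 / (72 × 0.87) × 0.85 = 5190.8 / 62.64 × 0.85 ≈ 70.4 mL/min
CrCl ≈ 70 mL/min → bracket ≥ 60 mL/min.
100% of 120 mg = 120 mg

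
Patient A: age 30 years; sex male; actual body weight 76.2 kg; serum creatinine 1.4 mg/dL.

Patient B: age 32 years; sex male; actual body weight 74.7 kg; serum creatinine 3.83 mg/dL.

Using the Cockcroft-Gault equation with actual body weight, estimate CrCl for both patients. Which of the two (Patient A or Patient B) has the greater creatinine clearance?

Patient A: CrCl = (140 − 30) × 76.2 / (72 × 1.4) = 8382.0 / 100.80 ≈ 83.2 mL/min
Patient B: CrCl = (140 − 32) × 74.7 / (72 × 3.83) = 8067.6 / 275.76 ≈ 29.3 mL/min
83.2 vs 29.3 mL/min → Patient A is higher.

Patient A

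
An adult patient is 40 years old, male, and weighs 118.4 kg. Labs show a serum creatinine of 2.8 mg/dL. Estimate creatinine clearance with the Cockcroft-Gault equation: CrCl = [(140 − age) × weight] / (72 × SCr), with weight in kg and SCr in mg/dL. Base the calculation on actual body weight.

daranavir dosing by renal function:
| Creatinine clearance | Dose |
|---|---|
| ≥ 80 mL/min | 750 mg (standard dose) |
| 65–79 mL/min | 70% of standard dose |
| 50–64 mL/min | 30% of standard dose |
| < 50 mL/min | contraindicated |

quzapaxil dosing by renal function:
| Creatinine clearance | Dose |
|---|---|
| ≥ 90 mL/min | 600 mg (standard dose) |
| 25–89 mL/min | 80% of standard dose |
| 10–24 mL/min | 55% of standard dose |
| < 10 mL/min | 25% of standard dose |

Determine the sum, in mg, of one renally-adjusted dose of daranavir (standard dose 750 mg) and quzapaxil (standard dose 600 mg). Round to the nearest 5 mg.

705 mg

CrCl = (140 − 40) × 118.4 / (72 × 2.8) = 11840.0 / 201.60 ≈ 58.7 mL/min
CrCl ≈ 59 mL/min.
daranavir: 50–64 mL/min → 30% of 750 mg = 225 mg.
quzapaxil: 25–89 mL/min → 80% of 600 mg = 480 mg.
Total = 225 + 480 = 705 mg.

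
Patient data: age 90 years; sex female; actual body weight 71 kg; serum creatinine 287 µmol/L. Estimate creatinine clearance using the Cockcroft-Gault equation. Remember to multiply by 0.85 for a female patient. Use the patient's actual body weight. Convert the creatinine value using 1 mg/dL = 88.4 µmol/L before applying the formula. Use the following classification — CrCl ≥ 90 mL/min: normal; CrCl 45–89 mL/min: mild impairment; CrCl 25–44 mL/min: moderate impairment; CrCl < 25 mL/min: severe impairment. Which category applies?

severe impairment

SCr = 287 / 88.4 = 3.247 mg/dL
CrCl = (140 − 90) × 71 / (72 × 3.247) × 0.85 = 3550.0 / 233.78 × 0.85 ≈ 12.9 mL/min
13 mL/min falls in the 'severe impairment' range.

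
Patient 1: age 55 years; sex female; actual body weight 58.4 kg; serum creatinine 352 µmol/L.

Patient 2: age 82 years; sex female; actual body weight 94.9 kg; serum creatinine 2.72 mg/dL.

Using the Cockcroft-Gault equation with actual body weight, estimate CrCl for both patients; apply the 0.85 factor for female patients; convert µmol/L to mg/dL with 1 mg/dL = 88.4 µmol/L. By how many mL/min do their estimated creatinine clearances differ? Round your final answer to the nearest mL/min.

9 mL/min

Patient 1: SCr = 352 / 88.4 = 3.982 mg/dL
Patient 1: CrCl = (140 − 55) × 58.4 / (72 × 3.982) × 0.85 = 4964.0 / 286.70 × 0.85 ≈ 14.7 mL/min
Patient 2: CrCl = (140 − 82) × 94.9 / (72 × 2.72) × 0.85 = 5504.2 / 195.84 × 0.85 ≈ 23.9 mL/min
|14.7 − 23.9| = 9.2 mL/min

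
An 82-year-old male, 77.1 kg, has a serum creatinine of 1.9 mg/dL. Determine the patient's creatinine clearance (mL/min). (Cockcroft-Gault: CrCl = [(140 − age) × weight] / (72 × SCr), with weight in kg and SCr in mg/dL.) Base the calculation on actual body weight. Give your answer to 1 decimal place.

32.7 mL/min

CrCl = (140 − 82) × 77.1 / (72 × 1.9) = 4471.8 / 136.80 ≈ 32.7 mL/min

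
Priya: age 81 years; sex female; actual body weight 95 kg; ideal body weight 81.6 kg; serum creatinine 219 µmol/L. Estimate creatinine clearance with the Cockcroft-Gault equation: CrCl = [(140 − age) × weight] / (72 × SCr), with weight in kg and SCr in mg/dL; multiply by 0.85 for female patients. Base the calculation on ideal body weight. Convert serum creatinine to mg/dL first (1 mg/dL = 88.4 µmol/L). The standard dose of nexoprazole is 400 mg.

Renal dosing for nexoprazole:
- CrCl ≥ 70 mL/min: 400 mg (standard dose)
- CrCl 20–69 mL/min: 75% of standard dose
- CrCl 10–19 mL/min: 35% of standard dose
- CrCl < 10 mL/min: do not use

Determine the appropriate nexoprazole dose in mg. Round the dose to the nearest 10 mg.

SCr = 219 / 88.4 = 2.477 mg/dL
CrCl = (140 − 81) × 81.6 / (72 × 2.477) × 0.85 = 4814.4 / 178.34 × 0.85 ≈ 22.9 mL/min
CrCl ≈ 23 mL/min → bracket 20–69 mL/min.
75% of 400 mg = 300 mg

300 mg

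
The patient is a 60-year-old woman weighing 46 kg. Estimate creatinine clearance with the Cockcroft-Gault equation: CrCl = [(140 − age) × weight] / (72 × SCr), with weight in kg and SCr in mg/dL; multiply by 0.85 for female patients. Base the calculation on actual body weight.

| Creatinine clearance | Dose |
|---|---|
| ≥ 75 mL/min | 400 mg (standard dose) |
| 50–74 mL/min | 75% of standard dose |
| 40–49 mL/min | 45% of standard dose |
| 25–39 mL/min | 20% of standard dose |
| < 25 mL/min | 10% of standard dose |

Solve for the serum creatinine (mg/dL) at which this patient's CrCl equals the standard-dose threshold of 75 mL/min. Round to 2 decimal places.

0.58 mg/dL

Standard dose requires CrCl ≥ 75 mL/min.
Set (140 − 60) × 46 × 0.85 / (72 × SCr) = 75
SCr = (140 − 60) × 46 × 0.85 / (72 × 75) = 0.579 mg/dL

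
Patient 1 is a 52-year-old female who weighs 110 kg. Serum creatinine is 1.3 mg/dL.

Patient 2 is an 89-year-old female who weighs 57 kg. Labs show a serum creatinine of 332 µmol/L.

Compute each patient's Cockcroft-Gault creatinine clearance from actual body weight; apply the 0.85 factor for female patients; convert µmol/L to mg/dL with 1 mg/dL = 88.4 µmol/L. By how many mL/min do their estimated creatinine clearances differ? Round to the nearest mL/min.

79 mL/min

Patient 1: CrCl = (140 − 52) × 110 / (72 × 1.3) × 0.85 = 9680.0 / 93.60 × 0.85 ≈ 87.9 mL/min
Patient 2: SCr = 332 / 88.4 = 3.756 mg/dL
Patient 2: CrCl = (140 − 89) × 57 / (72 × 3.756) × 0.85 = 2907.0 / 270.43 × 0.85 ≈ 9.1 mL/min
|87.9 − 9.1| = 78.8 mL/min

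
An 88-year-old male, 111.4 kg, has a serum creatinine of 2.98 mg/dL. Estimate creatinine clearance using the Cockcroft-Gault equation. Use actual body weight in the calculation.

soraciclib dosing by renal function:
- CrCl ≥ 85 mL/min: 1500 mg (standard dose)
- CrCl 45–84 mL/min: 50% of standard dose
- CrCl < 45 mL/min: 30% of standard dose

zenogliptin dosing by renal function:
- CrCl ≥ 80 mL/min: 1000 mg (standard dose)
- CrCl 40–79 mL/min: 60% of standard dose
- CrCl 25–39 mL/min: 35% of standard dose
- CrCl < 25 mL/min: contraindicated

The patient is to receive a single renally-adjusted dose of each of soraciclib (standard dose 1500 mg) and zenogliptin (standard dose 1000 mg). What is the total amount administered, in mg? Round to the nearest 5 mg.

800 mg

CrCl = (140 − 88) × 111.4 / (72 × 2.98) = 5792.8 / 214.56 ≈ 27.0 mL/min
CrCl ≈ 27 mL/min.
soraciclib: < 45 mL/min → 30% of 1500 mg = 450 mg.
zenogliptin: 25–39 mL/min → 35% of 1000 mg = 350 mg.
Total = 450 + 350 = 800 mg.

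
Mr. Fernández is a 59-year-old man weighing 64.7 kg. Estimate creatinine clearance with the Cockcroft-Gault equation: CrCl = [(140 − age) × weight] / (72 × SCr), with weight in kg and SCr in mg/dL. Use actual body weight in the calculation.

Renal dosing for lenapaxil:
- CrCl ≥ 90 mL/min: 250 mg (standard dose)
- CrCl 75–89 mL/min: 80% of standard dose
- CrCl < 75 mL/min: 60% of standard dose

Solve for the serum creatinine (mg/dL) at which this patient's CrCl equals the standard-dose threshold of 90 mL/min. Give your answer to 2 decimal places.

0.81 mg/dL

Standard dose requires CrCl ≥ 90 mL/min.
Set (140 − 59) × 64.7 / (72 × SCr) = 90
SCr = (140 − 59) × 64.7 / (72 × 90) = 0.809 mg/dL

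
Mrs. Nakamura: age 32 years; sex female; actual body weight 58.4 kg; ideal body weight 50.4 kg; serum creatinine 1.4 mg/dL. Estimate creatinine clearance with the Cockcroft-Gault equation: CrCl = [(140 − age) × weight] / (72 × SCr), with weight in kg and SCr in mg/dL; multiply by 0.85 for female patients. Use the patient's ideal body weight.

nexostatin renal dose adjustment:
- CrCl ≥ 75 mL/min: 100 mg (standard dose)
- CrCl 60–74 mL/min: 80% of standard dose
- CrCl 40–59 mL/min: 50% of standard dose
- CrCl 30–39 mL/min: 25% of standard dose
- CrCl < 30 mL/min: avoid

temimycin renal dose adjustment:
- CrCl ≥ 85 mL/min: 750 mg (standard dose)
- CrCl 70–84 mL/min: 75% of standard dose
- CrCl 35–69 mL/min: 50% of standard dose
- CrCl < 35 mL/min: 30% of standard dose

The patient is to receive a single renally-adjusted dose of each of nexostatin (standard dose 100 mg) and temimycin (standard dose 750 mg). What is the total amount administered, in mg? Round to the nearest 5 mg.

425 mg

CrCl = (140 − 32) × 50.4 / (72 × 1.4) × 0.85 = 5443.2 / 100.80 × 0.85 ≈ 45.9 mL/min
CrCl ≈ 46 mL/min.
nexostatin: 40–59 mL/min → 50% of 100 mg = 50 mg.
temimycin: 35–69 mL/min → 50% of 750 mg = 375 mg.
Total = 50 + 375 = 425 mg.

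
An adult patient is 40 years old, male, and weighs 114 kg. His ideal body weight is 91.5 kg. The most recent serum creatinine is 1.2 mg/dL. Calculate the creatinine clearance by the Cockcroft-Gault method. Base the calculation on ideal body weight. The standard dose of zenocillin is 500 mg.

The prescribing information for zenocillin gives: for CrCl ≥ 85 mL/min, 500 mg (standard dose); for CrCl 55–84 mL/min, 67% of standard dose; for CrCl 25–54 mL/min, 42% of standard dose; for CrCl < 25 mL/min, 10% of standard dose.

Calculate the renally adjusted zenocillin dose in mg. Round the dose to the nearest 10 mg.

CrCl = (140 − 40) × 91.5 / (72 × 1.2) = 9150.0 / 86.40 ≈ 105.9 mL/min
CrCl ≈ 106 mL/min → bracket ≥ 85 mL/min.
100% of 500 mg = 500 mg

500 mg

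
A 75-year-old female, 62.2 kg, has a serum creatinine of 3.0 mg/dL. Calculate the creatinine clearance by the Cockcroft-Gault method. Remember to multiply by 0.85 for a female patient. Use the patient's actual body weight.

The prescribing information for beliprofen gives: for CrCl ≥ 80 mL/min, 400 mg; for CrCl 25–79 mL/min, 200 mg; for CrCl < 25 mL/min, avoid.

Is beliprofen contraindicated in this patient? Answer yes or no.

yes

CrCl = (140 − 75) × 62.2 / (72 × 3) × 0.85 = 4043.0 / 216.00 × 0.85 ≈ 15.9 mL/min
CrCl ≈ 16 mL/min, which is < 25 mL/min.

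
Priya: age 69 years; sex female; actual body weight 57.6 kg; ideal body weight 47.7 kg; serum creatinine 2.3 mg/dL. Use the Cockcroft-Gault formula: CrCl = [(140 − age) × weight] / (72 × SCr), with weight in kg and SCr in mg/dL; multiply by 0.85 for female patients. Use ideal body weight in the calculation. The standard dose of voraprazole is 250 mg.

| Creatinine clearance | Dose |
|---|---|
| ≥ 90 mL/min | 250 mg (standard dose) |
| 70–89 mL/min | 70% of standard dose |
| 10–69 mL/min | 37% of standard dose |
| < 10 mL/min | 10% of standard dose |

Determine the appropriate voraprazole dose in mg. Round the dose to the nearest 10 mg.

90 mg

CrCl = (140 − 69) × 47.7 / (72 × 2.3) × 0.85 = 3386.7 / 165.60 × 0.85 ≈ 17.4 mL/min
CrCl ≈ 17 mL/min → bracket 10–69 mL/min.
37% of 250 mg = 92.5 mg → 90 mg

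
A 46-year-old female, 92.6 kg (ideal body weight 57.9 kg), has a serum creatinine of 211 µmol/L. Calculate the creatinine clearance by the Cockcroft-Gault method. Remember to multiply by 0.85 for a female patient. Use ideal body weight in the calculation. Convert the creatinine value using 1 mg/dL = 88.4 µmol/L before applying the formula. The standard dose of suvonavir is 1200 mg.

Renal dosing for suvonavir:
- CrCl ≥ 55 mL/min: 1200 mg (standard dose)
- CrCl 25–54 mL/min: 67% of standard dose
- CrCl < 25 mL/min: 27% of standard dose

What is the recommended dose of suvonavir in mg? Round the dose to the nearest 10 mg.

SCr = 211 / 88.4 = 2.387 mg/dL
CrCl = (140 − 46) × 57.9 / (72 × 2.387) × 0.85 = 5442.6 / 171.86 × 0.85 ≈ 26.9 mL/min
CrCl ≈ 27 mL/min → bracket 25–54 mL/min.
67% of 1200 mg = 804 mg → 800 mg

800 mg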